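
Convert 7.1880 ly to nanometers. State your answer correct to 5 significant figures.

1 ly = 9.46073e+24 nm.
7.1880 × 9.46073e+24 ≈ 6.8004e+25 nm.

6.8004e+25 nanometers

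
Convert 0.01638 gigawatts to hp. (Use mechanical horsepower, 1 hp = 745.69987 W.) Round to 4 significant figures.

21970 hp

1 gigawatt = 1.34102 × 10^6 horsepower.
Thus 0.01638 × 1.34102 × 10^6 ≈ 21970 hp.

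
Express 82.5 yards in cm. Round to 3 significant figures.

7540 cm

1 yd = 91.4400 cm.
82.5 × 91.4400 ≈ 7540 cm.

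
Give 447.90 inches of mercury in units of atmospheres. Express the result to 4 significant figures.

1 inHg = 0.0334211 atmospheres.
So 447.90 × 0.0334211 ≈ 14.97 atm.

14.97 atmospheres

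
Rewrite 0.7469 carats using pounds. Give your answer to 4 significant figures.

0.0003293 pounds

1 carat = 0.000440925 pounds.
Then 0.7469 × 0.000440925 ≈ 0.0003293 lb.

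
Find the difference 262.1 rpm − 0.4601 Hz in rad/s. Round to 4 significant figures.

262.1 rpm = 27.4470 rad/s and 0.4601 Hz = 2.89089 rad/s.
27.4470 − 2.89089 ≈ 24.56 rad/s.

24.56 rad/s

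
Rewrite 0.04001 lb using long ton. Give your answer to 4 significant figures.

1 lb = 0.000446429 long tons.
Thus 0.04001 × 0.000446429 ≈ 1.786e-5 long ton.

1.786e-5 long tons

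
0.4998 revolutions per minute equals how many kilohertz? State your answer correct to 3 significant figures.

8.33e-6 kHz

1 rpm = 1.66667e-5 kHz.
Then 0.4998 × 1.66667e-5 ≈ 8.33e-6 kHz.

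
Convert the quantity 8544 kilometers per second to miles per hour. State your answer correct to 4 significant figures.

1.911e+7 mph

1 km/s = 2236.94 miles per hour.
So 8544 × 2236.94 ≈ 1.911e+7 mph.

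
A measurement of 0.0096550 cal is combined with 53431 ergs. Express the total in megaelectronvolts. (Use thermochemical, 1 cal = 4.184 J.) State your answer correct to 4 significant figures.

2.855e+11 megaelectronvolts

0.0096550 cal = 2.52135e+11 MeV and 53431 erg = 3.33490e+10 MeV.
2.52135e+11 + 3.33490e+10 ≈ 2.855e+11 MeV.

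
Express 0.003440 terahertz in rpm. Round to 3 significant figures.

2.06 × 10^11 rpm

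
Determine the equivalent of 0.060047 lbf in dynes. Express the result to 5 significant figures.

1 pound-force = 444822 dynes.
Thus 0.060047 × 444822 ≈ 26710 dyn.

26710 dynes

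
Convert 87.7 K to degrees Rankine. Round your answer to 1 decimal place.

157.9 °R

°R = K × 9/5.
Applying the formula gives 157.9 °R.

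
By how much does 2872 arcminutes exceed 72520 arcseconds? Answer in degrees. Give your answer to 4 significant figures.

27.72 degrees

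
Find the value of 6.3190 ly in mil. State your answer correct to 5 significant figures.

2.3536e+21 mil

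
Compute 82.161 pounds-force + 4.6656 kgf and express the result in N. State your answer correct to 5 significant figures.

82.161 lbf = 365.470 N and 4.6656 kgf = 45.7539 N.
365.470 + 45.7539 ≈ 411.22 N.

411.22 newtons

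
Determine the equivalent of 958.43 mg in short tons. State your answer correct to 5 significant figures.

1.0565e-6 short tons

1 mg = 1.10231e-9 short tons.
Thus 958.43 × 1.10231e-9 ≈ 1.0565e-6 short ton.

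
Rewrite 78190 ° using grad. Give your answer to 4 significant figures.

1 ° = 1.11111 gradians.
Thus 78190 × 1.11111 ≈ 86880 grad.

86880 grad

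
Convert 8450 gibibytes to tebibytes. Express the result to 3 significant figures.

1 GiB = 0.0009765625 TiB.
Then 8450 × 0.0009765625 ≈ 8.25 TiB.

8.25 tebibytes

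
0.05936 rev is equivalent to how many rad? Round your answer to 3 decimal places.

1 rev = 6.28319 rad.
Then 0.05936 × 6.28319 ≈ 0.373 rad.

0.373 rad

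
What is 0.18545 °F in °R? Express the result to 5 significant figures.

459.86 °R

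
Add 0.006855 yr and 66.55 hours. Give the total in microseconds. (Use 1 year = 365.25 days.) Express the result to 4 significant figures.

0.006855 yr = 2.16327 × 10^11 μs and 66.55 h = 2.39580 × 10^11 μs.
2.16327 × 10^11 + 2.39580 × 10^11 ≈ 4.559 × 10^11 μs.

4.559 × 10^11 microseconds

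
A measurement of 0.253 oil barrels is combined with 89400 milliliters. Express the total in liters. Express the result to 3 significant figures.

130 L

0.253 bbl = 40.2238 L and 89400 mL = 89.4000 L.
40.2238 + 89.4000 ≈ 130 L.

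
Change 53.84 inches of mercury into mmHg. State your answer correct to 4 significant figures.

1 inch of mercury = 25.4000 mmHg.
So 53.84 × 25.4000 ≈ 1368 mmHg.

1368 millimeters of mercury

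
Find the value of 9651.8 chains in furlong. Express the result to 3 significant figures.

965 furlong

1 chain = 0.100000 furlongs.
9651.8 × 0.100000 ≈ 965 furlong.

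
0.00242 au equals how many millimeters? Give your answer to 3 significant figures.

3.62e+11 mm

1 au = 1.49598e+14 mm.
Thus 0.00242 × 1.49598e+14 ≈ 3.62e+11 mm.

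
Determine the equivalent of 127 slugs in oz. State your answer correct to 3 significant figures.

65400 oz

1 slug = 514.785 oz.
127 × 514.785 ≈ 65400 oz.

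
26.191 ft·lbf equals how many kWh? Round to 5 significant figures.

9.8640e-6 kWh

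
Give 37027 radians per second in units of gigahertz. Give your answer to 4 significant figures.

5.893 × 10^-6 gigahertz

1 rad/s = 1.59155 × 10^-10 GHz.
37027 × 1.59155 × 10^-10 ≈ 5.893 × 10^-6 GHz.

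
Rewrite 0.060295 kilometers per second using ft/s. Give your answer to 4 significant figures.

197.8 feet per second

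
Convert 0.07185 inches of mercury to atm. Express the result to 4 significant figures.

1 inch of mercury = 0.0334211 atm.
So 0.07185 × 0.0334211 ≈ 0.002401 atm.

0.002401 atmospheres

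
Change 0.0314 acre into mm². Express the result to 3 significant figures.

1.27 × 10^8 mm²

1 acre = 4.04686 × 10^9 mm².
So 0.0314 × 4.04686 × 10^9 ≈ 1.27 × 10^8 mm².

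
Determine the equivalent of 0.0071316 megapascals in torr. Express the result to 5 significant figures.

53.491 torr

1 MPa = 7500.62 torr.
Thus 0.0071316 × 7500.62 ≈ 53.491 torr.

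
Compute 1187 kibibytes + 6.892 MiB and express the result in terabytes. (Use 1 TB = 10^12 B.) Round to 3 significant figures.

1187 KiB = 1.21549e-6 TB and 6.892 MiB = 7.22679e-6 TB.
1.21549e-6 + 7.22679e-6 ≈ 8.44e-6 TB.

8.44e-6 terabytes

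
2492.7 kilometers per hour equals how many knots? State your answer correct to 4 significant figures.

1346 knots

1 kilometer per hour = 0.539957 knots.
Then 2492.7 × 0.539957 ≈ 1346 kn.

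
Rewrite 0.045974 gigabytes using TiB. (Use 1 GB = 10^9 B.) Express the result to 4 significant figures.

1 gigabyte = 0.000909495 tebibytes.
Thus 0.045974 × 0.000909495 ≈ 4.181 × 10^-5 TiB.

4.181 × 10^-5 TiB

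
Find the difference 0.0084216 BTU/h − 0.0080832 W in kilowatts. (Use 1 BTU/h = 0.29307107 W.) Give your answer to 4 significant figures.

0.0084216 BTU/h = 2.46813 × 10^-6 kW and 0.0080832 W = 8.08320 × 10^-6 kW.
2.46813 × 10^-6 − 8.08320 × 10^-6 ≈ -5.615 × 10^-6 kW.

-5.615 × 10^-6 kilowatts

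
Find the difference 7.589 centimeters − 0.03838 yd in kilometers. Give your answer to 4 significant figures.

4.080 × 10^-5 kilometers

7.589 cm = 7.58900 × 10^-5 km and 0.03838 yd = 3.50947 × 10^-5 km.
7.58900 × 10^-5 − 3.50947 × 10^-5 ≈ 4.080 × 10^-5 km.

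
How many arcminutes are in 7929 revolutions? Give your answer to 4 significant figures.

1 revolution = 21600.0 arcmin.
Thus 7929 × 21600.0 ≈ 1.713 × 10^8 arcmin.

1.713 × 10^8 arcminutes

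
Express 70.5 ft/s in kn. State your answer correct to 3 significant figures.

1 foot per second = 0.592484 knots.
So 70.5 × 0.592484 ≈ 41.8 kn.

41.8 knots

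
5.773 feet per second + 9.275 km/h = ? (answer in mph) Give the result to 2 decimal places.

9.70 miles per hour

5.773 ft/s = 3.93614 mph and 9.275 km/h = 5.76322 mph.
3.93614 + 5.76322 ≈ 9.70 mph.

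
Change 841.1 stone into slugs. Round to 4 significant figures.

1 stone = 0.435133 slugs.
Then 841.1 × 0.435133 ≈ 366.0 slug.

366.0 slug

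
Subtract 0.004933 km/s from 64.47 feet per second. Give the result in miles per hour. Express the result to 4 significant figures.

32.92 miles per hour

64.47 ft/s = 43.9568 mph and 0.004933 km/s = 11.0348 mph.
43.9568 − 11.0348 ≈ 32.92 mph.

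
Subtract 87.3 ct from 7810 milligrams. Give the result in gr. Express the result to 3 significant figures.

-149 grains

7810 mg = 120.527 gr and 87.3 ct = 269.449 gr.
120.527 − 269.449 ≈ -149 gr.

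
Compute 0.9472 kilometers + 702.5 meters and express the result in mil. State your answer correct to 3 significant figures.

6.49 × 10^7 mil

0.9472 km = 3.72913 × 10^7 mil and 702.5 m = 2.76575 × 10^7 mil.
3.72913 × 10^7 + 2.76575 × 10^7 ≈ 6.49 × 10^7 mil.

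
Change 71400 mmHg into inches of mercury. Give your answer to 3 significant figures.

2810 inches of mercury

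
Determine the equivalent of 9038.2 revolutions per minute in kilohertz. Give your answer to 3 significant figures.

0.151 kilohertz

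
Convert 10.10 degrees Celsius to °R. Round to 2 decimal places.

509.85 °R

°R = (°C + 273.15) × 9/5.
Applying the formula gives 509.85 °R.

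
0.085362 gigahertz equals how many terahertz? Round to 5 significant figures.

8.5362e-5 THz

1 gigahertz = 0.00100000 THz.
0.085362 × 0.00100000 ≈ 8.5362e-5 THz.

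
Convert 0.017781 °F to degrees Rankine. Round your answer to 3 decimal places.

459.688 °R

°R = °F + 459.67.
Applying the formula gives 459.688 °R.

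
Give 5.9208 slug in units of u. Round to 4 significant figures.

1 slug = 8.78865e+27 atomic mass units.
Thus 5.9208 × 8.78865e+27 ≈ 5.204e+28 u.

5.204e+28 u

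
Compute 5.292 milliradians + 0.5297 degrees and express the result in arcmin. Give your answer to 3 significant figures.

50.0 arcminutes

5.292 mrad = 18.1926 arcmin and 0.5297 ° = 31.7820 arcmin.
18.1926 + 31.7820 ≈ 50.0 arcmin.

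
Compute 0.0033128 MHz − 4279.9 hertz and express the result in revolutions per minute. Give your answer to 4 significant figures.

-58030 rpm

0.0033128 MHz = 198768 rpm and 4279.9 Hz = 256794 rpm.
198768 − 256794 ≈ -58030 rpm.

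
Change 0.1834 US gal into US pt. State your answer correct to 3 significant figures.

1 US gal = 8.00000 US pt.
Thus 0.1834 × 8.00000 ≈ 1.47 US pt.

1.47 US pints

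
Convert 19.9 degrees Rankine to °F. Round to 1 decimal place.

-439.8 °F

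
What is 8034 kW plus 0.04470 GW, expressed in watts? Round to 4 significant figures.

5.273e+7 watts

8034 kW = 8.03400e+6 W and 0.04470 GW = 4.47000e+7 W.
8.03400e+6 + 4.47000e+7 ≈ 5.273e+7 W.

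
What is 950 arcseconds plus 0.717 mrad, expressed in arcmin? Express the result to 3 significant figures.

950 arcsec = 15.8333 arcmin and 0.717 mrad = 2.46486 arcmin.
15.8333 + 2.46486 ≈ 18.3 arcmin.

18.3 arcmin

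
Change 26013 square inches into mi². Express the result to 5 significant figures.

6.4798e-6 mi²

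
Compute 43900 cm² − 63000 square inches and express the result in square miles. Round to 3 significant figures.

-1.40 × 10^-5 square miles

43900 cm² = 1.69499 × 10^-6 mi² and 63000 in² = 1.56932 × 10^-5 mi².
1.69499 × 10^-6 − 1.56932 × 10^-5 ≈ -1.40 × 10^-5 mi².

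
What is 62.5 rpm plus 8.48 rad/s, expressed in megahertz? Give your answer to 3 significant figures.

2.39 × 10^-6 MHz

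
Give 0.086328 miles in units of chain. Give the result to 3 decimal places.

6.906 chain

1 mile = 80.0000 chain.
Thus 0.086328 × 80.0000 ≈ 6.906 chain.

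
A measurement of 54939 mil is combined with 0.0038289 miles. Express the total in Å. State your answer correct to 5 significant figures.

7.5575e+10 angstroms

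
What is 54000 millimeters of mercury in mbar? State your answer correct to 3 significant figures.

72000 mbar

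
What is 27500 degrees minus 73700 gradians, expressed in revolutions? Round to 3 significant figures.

27500 ° = 76.3889 rev and 73700 grad = 184.250 rev.
76.3889 − 184.250 ≈ -108 rev.

-108 rev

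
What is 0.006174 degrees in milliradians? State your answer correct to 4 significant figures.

1 degree = 17.4533 mrad.
Then 0.006174 × 17.4533 ≈ 0.1078 mrad.

0.1078 mrad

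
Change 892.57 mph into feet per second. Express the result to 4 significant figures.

1 mph = 1.46667 ft/s.
892.57 × 1.46667 ≈ 1309 ft/s.

1309 ft/s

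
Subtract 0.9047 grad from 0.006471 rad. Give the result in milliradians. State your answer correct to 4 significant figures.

0.006471 rad = 6.47100 mrad and 0.9047 grad = 14.2110 mrad.
6.47100 − 14.2110 ≈ -7.740 mrad.

-7.740 mrad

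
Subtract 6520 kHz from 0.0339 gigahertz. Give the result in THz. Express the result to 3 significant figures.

2.74 × 10^-5 terahertz

0.0339 GHz = 3.39000 × 10^-5 THz and 6520 kHz = 6.52000 × 10^-6 THz.
3.39000 × 10^-5 − 6.52000 × 10^-6 ≈ 2.74 × 10^-5 THz.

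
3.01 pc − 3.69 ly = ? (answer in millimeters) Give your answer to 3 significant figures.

3.01 pc = 9.28789e+19 mm and 3.69 ly = 3.49101e+19 mm.
9.28789e+19 − 3.49101e+19 ≈ 5.80e+19 mm.

5.80e+19 mm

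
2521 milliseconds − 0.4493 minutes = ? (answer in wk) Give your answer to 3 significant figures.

2521 ms = 4.16832e-6 wk and 0.4493 min = 4.45734e-5 wk.
4.16832e-6 − 4.45734e-5 ≈ -4.04e-5 wk.

-4.04e-5 weeks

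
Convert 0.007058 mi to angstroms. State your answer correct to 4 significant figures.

1.136 × 10^11 Å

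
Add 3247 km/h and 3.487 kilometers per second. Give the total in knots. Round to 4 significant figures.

8531 kn

3247 km/h = 1753.24 kn and 3.487 km/s = 6778.19 kn.
1753.24 + 6778.19 ≈ 8531 kn.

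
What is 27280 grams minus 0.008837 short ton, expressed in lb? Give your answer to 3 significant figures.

42.5 lb

27280 g = 60.1421 lb and 0.008837 short ton = 17.6740 lb.
60.1421 − 17.6740 ≈ 42.5 lb.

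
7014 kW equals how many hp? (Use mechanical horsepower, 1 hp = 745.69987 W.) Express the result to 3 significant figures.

9410 horsepower

1 kW = 1.34102 horsepower.
7014 × 1.34102 ≈ 9410 hp.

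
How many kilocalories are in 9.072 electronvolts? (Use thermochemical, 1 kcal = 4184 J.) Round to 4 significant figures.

3.474e-22 kcal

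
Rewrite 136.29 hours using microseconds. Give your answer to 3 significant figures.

1 hour = 3.60000 × 10^9 μs.
Thus 136.29 × 3.60000 × 10^9 ≈ 4.91 × 10^11 μs.

4.91 × 10^11 μs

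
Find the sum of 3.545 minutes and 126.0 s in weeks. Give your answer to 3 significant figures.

0.000560 weeks

3.545 min = 0.000351687 wk and 126.0 s = 0.000208333 wk.
0.000351687 + 0.000208333 ≈ 0.000560 wk.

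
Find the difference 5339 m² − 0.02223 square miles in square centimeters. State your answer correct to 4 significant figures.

-5.224e+8 cm²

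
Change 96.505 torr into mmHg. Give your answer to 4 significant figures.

1 torr = 0.9999999 mmHg.
So 96.505 × 0.9999999 ≈ 96.50 mmHg.

96.50 mmHg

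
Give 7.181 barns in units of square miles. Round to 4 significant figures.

2.773 × 10^-34 mi²

1 barn = 3.86102 × 10^-35 mi².
Then 7.181 × 3.86102 × 10^-35 ≈ 2.773 × 10^-34 mi².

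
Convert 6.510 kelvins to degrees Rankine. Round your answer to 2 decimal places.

11.72 °R

°R = K × 9/5.
Applying the formula gives 11.72 °R.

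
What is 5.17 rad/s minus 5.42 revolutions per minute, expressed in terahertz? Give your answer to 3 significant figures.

5.17 rad/s = 8.22831 × 10^-13 THz and 5.42 rpm = 9.03333 × 10^-14 THz.
8.22831 × 10^-13 − 9.03333 × 10^-14 ≈ 7.32 × 10^-13 THz.

7.32 × 10^-13 THz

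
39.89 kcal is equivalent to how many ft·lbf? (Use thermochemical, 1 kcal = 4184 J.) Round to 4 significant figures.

1 kcal = 3085.96 ft·lbf.
Then 39.89 × 3085.96 ≈ 123100 ft·lbf.

123100 foot-pounds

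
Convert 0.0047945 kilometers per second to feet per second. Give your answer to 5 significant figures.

15.730 ft/s

1 km/s = 3280.84 ft/s.
0.0047945 × 3280.84 ≈ 15.730 ft/s.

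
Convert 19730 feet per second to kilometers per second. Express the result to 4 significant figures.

1 foot per second = 0.000304800 kilometers per second.
19730 × 0.000304800 ≈ 6.014 km/s.

6.014 km/s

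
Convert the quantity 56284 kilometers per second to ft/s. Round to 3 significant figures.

1.85e+8 ft/s

1 km/s = 3280.84 feet per second.
Thus 56284 × 3280.84 ≈ 1.85e+8 ft/s.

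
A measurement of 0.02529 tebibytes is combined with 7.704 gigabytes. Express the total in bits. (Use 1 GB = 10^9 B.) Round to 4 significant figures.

2.841e+11 bits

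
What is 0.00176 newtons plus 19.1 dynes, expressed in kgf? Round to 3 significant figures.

0.00176 N = 0.000179470 kgf and 19.1 dyn = 1.94766 × 10^-5 kgf.
0.000179470 + 1.94766 × 10^-5 ≈ 0.000199 kgf.

0.000199 kgf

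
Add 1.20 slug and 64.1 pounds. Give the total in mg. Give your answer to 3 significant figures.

1.20 slug = 1.75127e+7 mg and 64.1 lb = 2.90753e+7 mg.
1.75127e+7 + 2.90753e+7 ≈ 4.66e+7 mg.

4.66e+7 mg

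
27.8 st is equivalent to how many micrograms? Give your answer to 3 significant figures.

1 stone = 6.35029 × 10^9 μg.
27.8 × 6.35029 × 10^9 ≈ 1.77 × 10^11 μg.

1.77 × 10^11 μg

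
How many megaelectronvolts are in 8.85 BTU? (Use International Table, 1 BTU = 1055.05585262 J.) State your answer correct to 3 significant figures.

5.83e+16 megaelectronvolts

1 BTU = 6.58514e+15 MeV.
Thus 8.85 × 6.58514e+15 ≈ 5.83e+16 MeV.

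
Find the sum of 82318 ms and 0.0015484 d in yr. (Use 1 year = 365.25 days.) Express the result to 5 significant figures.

82318 ms = 2.60850e-6 yr and 0.0015484 d = 4.23929e-6 yr.
2.60850e-6 + 4.23929e-6 ≈ 6.8478e-6 yr.

6.8478e-6 years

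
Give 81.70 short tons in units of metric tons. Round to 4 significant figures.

74.12 t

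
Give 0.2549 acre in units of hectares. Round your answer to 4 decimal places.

0.1032 hectares

1 acre = 0.404686 ha.
0.2549 × 0.404686 ≈ 0.1032 ha.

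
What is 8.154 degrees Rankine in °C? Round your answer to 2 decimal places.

-268.62 degrees Celsius

°R = (°C + 273.15) × 9/5.
Applying the formula gives -268.62 °C.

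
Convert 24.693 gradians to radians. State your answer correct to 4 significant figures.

1 grad = 0.0157080 rad.
So 24.693 × 0.0157080 ≈ 0.3879 rad.

0.3879 radians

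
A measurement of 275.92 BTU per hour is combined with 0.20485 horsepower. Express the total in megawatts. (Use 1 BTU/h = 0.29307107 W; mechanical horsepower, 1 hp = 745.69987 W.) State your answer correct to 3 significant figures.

275.92 BTU/h = 8.08642e-5 MW and 0.20485 hp = 0.000152757 MW.
8.08642e-5 + 0.000152757 ≈ 0.000234 MW.

0.000234 MW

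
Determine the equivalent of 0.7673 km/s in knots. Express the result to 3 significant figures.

1 km/s = 1943.84 kn.
Then 0.7673 × 1943.84 ≈ 1490 kn.

1490 knots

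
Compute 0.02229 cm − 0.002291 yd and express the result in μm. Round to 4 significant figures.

0.02229 cm = 222.900 μm and 0.002291 yd = 2094.89 μm.
222.900 − 2094.89 ≈ -1872 μm.

-1872 μm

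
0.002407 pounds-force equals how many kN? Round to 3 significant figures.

1.07e-5 kilonewtons

1 pound-force = 0.00444822 kN.
So 0.002407 × 0.00444822 ≈ 1.07e-5 kN.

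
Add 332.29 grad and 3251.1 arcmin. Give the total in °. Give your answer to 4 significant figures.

353.2 °

332.29 grad = 299.061 ° and 3251.1 arcmin = 54.1850 °.
299.061 + 54.1850 ≈ 353.2 °.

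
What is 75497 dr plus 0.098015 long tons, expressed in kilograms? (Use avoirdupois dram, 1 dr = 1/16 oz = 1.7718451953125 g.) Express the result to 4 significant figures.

75497 dr = 133.769 kg and 0.098015 long ton = 99.5878 kg.
133.769 + 99.5878 ≈ 233.4 kg.

233.4 kg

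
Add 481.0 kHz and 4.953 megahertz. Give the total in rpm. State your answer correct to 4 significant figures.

481.0 kHz = 2.88600 × 10^7 rpm and 4.953 MHz = 2.97180 × 10^8 rpm.
2.88600 × 10^7 + 2.97180 × 10^8 ≈ 3.260 × 10^8 rpm.

3.260 × 10^8 revolutions per minute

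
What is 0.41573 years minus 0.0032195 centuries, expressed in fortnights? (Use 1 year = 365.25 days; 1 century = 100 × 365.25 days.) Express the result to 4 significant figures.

2.447 fortnight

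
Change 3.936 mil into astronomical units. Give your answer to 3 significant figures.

6.68e-16 au

1 mil = 1.69789e-16 au.
So 3.936 × 1.69789e-16 ≈ 6.68e-16 au.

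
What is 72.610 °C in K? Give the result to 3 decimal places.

K = °C + 273.15.
Applying the formula gives 345.760 K.

345.760 K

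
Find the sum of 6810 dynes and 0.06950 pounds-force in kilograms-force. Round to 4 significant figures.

0.03847 kgf

6810 dyn = 0.00694427 kgf and 0.06950 lbf = 0.0315247 kgf.
0.00694427 + 0.0315247 ≈ 0.03847 kgf.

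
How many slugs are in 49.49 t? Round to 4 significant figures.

3391 slug

1 t = 68.5218 slugs.
49.49 × 68.5218 ≈ 3391 slug.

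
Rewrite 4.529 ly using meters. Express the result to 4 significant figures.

1 ly = 9.46073e+15 m.
Thus 4.529 × 9.46073e+15 ≈ 4.285e+16 m.

4.285e+16 meters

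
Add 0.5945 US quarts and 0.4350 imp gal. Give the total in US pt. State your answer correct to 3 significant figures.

5.37 US pt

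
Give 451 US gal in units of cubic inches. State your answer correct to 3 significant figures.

1 US gal = 231.000 cubic inches.
So 451 × 231.000 ≈ 104000 in³.

104000 in³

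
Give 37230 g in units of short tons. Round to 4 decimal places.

1 gram = 1.10231 × 10^-6 short ton.
So 37230 × 1.10231 × 10^-6 ≈ 0.0410 short ton.

0.0410 short ton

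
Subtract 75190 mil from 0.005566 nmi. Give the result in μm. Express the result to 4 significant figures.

8.398 × 10^6 μm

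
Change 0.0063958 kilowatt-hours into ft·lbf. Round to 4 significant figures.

1 kilowatt-hour = 2.65522e+6 ft·lbf.
Thus 0.0063958 × 2.65522e+6 ≈ 16980 ft·lbf.

16980 foot-pounds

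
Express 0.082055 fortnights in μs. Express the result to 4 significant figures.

1 fortnight = 1.20960 × 10^12 microseconds.
So 0.082055 × 1.20960 × 10^12 ≈ 9.925 × 10^10 μs.

9.925 × 10^10 μs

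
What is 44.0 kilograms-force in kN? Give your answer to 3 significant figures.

0.431 kN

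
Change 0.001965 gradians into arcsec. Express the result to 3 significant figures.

6.37 arcsec

1 gradian = 3240.00 arcseconds.
So 0.001965 × 3240.00 ≈ 6.37 arcsec.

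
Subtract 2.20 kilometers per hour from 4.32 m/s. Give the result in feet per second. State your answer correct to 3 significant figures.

4.32 m/s = 14.1732 ft/s and 2.20 km/h = 2.00496 ft/s.
14.1732 − 2.00496 ≈ 12.2 ft/s.

12.2 ft/s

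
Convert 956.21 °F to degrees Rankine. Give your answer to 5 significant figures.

°R = °F + 459.67.
Applying the formula gives 1415.9 °R.

1415.9 °R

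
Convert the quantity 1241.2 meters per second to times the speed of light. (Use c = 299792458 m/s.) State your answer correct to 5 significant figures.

4.1402 × 10^-6 times the speed of light

1 m/s = 3.33564 × 10^-9 times the speed of light.
Thus 1241.2 × 3.33564 × 10^-9 ≈ 4.1402 × 10^-6 c.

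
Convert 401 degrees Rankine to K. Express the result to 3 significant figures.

°R = K × 9/5.
Applying the formula gives 223 K.

223 K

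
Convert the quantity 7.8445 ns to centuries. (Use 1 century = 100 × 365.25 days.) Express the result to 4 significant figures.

1 nanosecond = 3.16881 × 10^-19 centuries.
So 7.8445 × 3.16881 × 10^-19 ≈ 2.486 × 10^-18 century.

2.486 × 10^-18 centuries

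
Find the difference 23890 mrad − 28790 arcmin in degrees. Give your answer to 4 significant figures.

23890 mrad = 1368.80 ° and 28790 arcmin = 479.833 °.
1368.80 − 479.833 ≈ 889.0 °.

889.0 °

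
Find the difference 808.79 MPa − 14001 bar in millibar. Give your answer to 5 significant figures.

808.79 MPa = 8.08790 × 10^6 mbar and 14001 bar = 1.40010 × 10^7 mbar.
8.08790 × 10^6 − 1.40010 × 10^7 ≈ -5.9131 × 10^6 mbar.

-5.9131 × 10^6 millibar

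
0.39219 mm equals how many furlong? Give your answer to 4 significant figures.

1 millimeter = 4.97097e-6 furlongs.
Thus 0.39219 × 4.97097e-6 ≈ 1.950e-6 furlong.

1.950e-6 furlong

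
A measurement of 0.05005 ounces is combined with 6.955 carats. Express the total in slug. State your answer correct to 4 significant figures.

0.05005 oz = 9.72251 × 10^-5 slug and 6.955 ct = 9.53138 × 10^-5 slug.
9.72251 × 10^-5 + 9.53138 × 10^-5 ≈ 0.0001925 slug.

0.0001925 slug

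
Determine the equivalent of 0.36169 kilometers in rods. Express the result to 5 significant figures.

71.918 rod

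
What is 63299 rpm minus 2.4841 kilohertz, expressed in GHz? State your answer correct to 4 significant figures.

-1.429 × 10^-6 gigahertz

63299 rpm = 1.05498 × 10^-6 GHz and 2.4841 kHz = 2.48410 × 10^-6 GHz.
1.05498 × 10^-6 − 2.48410 × 10^-6 ≈ -1.429 × 10^-6 GHz.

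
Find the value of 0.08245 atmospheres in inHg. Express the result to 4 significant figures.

2.467 inches of mercury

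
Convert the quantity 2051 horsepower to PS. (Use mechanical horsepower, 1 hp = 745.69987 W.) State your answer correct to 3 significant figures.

2080 PS

1 hp = 1.01387 metric horsepower.
Thus 2051 × 1.01387 ≈ 2080 PS.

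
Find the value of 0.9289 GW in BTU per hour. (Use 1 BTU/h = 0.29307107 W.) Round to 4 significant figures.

3.170 × 10^9 BTU/h

1 GW = 3.41214 × 10^9 BTU/h.
So 0.9289 × 3.41214 × 10^9 ≈ 3.170 × 10^9 BTU/h.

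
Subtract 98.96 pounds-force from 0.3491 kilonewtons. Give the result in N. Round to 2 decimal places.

0.3491 kN = 349.100 N and 98.96 lbf = 440.196 N.
349.100 − 440.196 ≈ -91.10 N.

-91.10 newtons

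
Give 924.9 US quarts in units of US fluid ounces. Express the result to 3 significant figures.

29600 US fl oz

1 US qt = 32.0000 US fl oz.
924.9 × 32.0000 ≈ 29600 US fl oz.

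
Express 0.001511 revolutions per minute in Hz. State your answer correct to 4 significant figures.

2.518 × 10^-5 hertz

1 revolution per minute = 0.0166667 hertz.
0.001511 × 0.0166667 ≈ 2.518 × 10^-5 Hz.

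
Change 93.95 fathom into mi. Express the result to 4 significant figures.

1 fathom = 0.00113636 miles.
So 93.95 × 0.00113636 ≈ 0.1068 mi.

0.1068 mi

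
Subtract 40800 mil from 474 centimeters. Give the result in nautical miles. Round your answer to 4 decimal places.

474 cm = 0.00255940 nmi and 40800 mil = 0.000559568 nmi.
0.00255940 − 0.000559568 ≈ 0.0020 nmi.

0.0020 nautical miles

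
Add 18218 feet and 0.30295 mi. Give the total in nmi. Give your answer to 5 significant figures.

3.2616 nmi

18218 ft = 2.99830 nmi and 0.30295 mi = 0.263256 nmi.
2.99830 + 0.263256 ≈ 3.2616 nmi.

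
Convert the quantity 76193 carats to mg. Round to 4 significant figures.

1 carat = 200.000 milligrams.
76193 × 200.000 ≈ 1.524 × 10^7 mg.

1.524 × 10^7 mg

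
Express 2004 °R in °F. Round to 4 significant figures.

1544 °F

°R = °F + 459.67.
Applying the formula gives 1544 °F.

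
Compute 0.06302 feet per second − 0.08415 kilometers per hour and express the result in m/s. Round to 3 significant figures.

0.06302 ft/s = 0.0192085 m/s and 0.08415 km/h = 0.0233750 m/s.
0.0192085 − 0.0233750 ≈ -0.00417 m/s.

-0.00417 meters per second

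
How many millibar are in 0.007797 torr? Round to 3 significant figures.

1 torr = 1.33322 millibar.
0.007797 × 1.33322 ≈ 0.0104 mbar.

0.0104 mbar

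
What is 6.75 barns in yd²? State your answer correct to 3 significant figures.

8.07 × 10^-28 yd²

1 barn = 1.19599 × 10^-28 yd².
6.75 × 1.19599 × 10^-28 ≈ 8.07 × 10^-28 yd².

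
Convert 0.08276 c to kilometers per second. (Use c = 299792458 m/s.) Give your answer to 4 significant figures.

1 c = 299792 km/s.
Thus 0.08276 × 299792 ≈ 24810 km/s.

24810 kilometers per second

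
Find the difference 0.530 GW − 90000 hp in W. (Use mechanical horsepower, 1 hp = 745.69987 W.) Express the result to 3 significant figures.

4.63e+8 W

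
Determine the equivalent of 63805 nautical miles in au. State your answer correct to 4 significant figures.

0.0007899 astronomical units

1 nmi = 1.23799 × 10^-8 au.
So 63805 × 1.23799 × 10^-8 ≈ 0.0007899 au.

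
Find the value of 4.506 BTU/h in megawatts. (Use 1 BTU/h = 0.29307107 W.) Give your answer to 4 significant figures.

1 BTU per hour = 2.93071e-7 MW.
Thus 4.506 × 2.93071e-7 ≈ 1.321e-6 MW.

1.321e-6 megawatts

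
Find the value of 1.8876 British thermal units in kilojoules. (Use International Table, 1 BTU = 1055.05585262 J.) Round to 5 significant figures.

1 British thermal unit = 1.05506 kilojoules.
Thus 1.8876 × 1.05506 ≈ 1.9915 kJ.

1.9915 kJ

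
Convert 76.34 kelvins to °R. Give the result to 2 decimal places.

°R = K × 9/5.
Applying the formula gives 137.41 °R.

137.41 degrees Rankine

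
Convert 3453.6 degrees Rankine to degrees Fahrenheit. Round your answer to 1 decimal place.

°R = °F + 459.67.
Applying the formula gives 2993.9 °F.

2993.9 °F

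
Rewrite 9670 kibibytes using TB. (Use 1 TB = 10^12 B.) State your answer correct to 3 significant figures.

1 kibibyte = 1.02400e-9 terabytes.
Thus 9670 × 1.02400e-9 ≈ 9.90e-6 TB.

9.90e-6 TB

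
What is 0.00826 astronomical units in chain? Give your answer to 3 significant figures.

1 au = 7.43646 × 10^9 chains.
So 0.00826 × 7.43646 × 10^9 ≈ 6.14 × 10^7 chain.

6.14 × 10^7 chain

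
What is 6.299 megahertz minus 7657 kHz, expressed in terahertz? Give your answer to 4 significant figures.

-1.358 × 10^-6 THz

6.299 MHz = 6.29900 × 10^-6 THz and 7657 kHz = 7.65700 × 10^-6 THz.
6.29900 × 10^-6 − 7.65700 × 10^-6 ≈ -1.358 × 10^-6 THz.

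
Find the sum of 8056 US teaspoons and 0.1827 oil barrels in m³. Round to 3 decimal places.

8056 US tsp = 0.0397074 m³ and 0.1827 bbl = 0.0290470 m³.
0.0397074 + 0.0290470 ≈ 0.069 m³.

0.069 cubic meters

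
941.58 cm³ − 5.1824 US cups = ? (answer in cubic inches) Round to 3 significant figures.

-17.4 in³

941.58 cm³ = 57.4587 in³ and 5.1824 US cup = 74.8209 in³.
57.4587 − 74.8209 ≈ -17.4 in³.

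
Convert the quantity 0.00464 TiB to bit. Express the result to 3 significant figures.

1 tebibyte = 8.79609 × 10^12 bit.
Then 0.00464 × 8.79609 × 10^12 ≈ 4.08 × 10^10 bit.

4.08 × 10^10 bits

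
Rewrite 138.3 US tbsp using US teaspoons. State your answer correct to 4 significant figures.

414.9 US tsp

1 US tbsp = 3.00000 US teaspoons.
Then 138.3 × 3.00000 ≈ 414.9 US tsp.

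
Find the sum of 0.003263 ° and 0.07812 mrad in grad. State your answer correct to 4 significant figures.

0.008599 grad

0.003263 ° = 0.00362556 grad and 0.07812 mrad = 0.00497327 grad.
0.00362556 + 0.00497327 ≈ 0.008599 grad.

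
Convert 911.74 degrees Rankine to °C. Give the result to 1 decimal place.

233.4 °C

°R = (°C + 273.15) × 9/5.
Applying the formula gives 233.4 °C.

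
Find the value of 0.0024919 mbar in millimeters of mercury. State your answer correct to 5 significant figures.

0.0018691 millimeters of mercury

1 millibar = 0.750062 mmHg.
0.0024919 × 0.750062 ≈ 0.0018691 mmHg.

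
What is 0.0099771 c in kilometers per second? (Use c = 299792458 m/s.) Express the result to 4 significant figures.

2991 kilometers per second

1 c = 299792 kilometers per second.
Then 0.0099771 × 299792 ≈ 2991 km/s.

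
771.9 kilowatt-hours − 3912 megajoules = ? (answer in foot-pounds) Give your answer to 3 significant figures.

-8.36 × 10^8 ft·lbf

771.9 kWh = 2.04957 × 10^9 ft·lbf and 3912 MJ = 2.88534 × 10^9 ft·lbf.
2.04957 × 10^9 − 2.88534 × 10^9 ≈ -8.36 × 10^8 ft·lbf.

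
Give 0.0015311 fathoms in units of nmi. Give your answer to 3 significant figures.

1 fathom = 0.000987473 nmi.
So 0.0015311 × 0.000987473 ≈ 1.51 × 10^-6 nmi.

1.51 × 10^-6 nautical miles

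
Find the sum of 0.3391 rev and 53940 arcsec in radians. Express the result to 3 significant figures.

0.3391 rev = 2.13063 rad and 53940 arcsec = 0.261508 rad.
2.13063 + 0.261508 ≈ 2.39 rad.

2.39 rad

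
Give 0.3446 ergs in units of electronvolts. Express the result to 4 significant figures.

2.151 × 10^11 electronvolts

1 erg = 6.24151 × 10^11 eV.
So 0.3446 × 6.24151 × 10^11 ≈ 2.151 × 10^11 eV.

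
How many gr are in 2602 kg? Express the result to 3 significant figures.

4.02e+7 gr

1 kilogram = 15432.4 gr.
Thus 2602 × 15432.4 ≈ 4.02e+7 gr.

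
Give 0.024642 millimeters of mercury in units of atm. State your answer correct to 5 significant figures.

3.2424e-5 atmospheres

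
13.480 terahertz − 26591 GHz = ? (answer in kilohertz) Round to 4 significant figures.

-1.311e+10 kilohertz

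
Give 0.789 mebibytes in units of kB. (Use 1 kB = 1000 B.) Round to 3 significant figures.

1 MiB = 1048.58 kB.
0.789 × 1048.58 ≈ 827 kB.

827 kilobytes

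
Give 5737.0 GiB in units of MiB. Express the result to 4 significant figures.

5.875e+6 mebibytes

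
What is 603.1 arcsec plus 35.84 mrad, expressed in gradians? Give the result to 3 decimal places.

2.468 grad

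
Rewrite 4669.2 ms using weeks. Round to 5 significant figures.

7.7202 × 10^-6 wk

1 millisecond = 1.65344 × 10^-9 wk.
So 4669.2 × 1.65344 × 10^-9 ≈ 7.7202 × 10^-6 wk.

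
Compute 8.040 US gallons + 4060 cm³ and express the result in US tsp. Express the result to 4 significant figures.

8.040 US gal = 6174.72 US tsp and 4060 cm³ = 823.710 US tsp.
6174.72 + 823.710 ≈ 6998 US tsp.

6998 US tsp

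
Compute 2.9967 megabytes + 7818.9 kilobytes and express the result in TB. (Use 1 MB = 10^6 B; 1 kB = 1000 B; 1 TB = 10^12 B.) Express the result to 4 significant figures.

2.9967 MB = 2.99670 × 10^-6 TB and 7818.9 kB = 7.81890 × 10^-6 TB.
2.99670 × 10^-6 + 7.81890 × 10^-6 ≈ 1.082 × 10^-5 TB.

1.082 × 10^-5 TB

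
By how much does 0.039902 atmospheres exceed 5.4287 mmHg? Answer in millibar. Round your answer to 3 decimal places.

0.039902 atm = 40.4307 mbar and 5.4287 mmHg = 7.23767 mbar.
40.4307 − 7.23767 ≈ 33.193 mbar.

33.193 mbar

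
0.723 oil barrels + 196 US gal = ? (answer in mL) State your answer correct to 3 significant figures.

0.723 bbl = 114948 mL and 196 US gal = 741941 mL.
114948 + 741941 ≈ 857000 mL.

857000 mL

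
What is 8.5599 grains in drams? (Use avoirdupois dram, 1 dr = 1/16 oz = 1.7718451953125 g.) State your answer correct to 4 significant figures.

0.3130 dr

1 grain = 0.0365714 dr.
8.5599 × 0.0365714 ≈ 0.3130 dr.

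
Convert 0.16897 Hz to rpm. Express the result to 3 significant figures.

1 hertz = 60.0000 revolutions per minute.
0.16897 × 60.0000 ≈ 10.1 rpm.

10.1 rpm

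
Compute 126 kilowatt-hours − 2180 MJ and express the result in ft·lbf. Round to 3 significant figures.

-1.27e+9 ft·lbf

126 kWh = 3.34558e+8 ft·lbf and 2180 MJ = 1.60789e+9 ft·lbf.
3.34558e+8 − 1.60789e+9 ≈ -1.27e+9 ft·lbf.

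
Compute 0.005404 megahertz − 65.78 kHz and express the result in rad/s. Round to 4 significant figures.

-379400 rad/s

0.005404 MHz = 33954.3 rad/s and 65.78 kHz = 413308 rad/s.
33954.3 − 413308 ≈ -379400 rad/s.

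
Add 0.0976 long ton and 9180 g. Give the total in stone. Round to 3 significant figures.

0.0976 long ton = 15.6160 st and 9180 g = 1.44560 st.
15.6160 + 1.44560 ≈ 17.1 st.

17.1 st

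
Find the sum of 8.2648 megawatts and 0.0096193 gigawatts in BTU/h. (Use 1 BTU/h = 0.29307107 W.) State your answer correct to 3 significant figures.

8.2648 MW = 2.82007 × 10^7 BTU/h and 0.0096193 GW = 3.28224 × 10^7 BTU/h.
2.82007 × 10^7 + 3.28224 × 10^7 ≈ 6.10 × 10^7 BTU/h.

6.10 × 10^7 BTU/h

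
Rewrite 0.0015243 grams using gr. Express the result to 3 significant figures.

1 g = 15.4324 gr.
Thus 0.0015243 × 15.4324 ≈ 0.0235 gr.

0.0235 grains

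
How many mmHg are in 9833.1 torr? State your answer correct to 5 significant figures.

9833.1 mmHg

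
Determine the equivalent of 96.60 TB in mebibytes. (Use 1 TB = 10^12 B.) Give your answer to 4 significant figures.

9.212 × 10^7 mebibytes

1 TB = 953674 mebibytes.
Thus 96.60 × 953674 ≈ 9.212 × 10^7 MiB.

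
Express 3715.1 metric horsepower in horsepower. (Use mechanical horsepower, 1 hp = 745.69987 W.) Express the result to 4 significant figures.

3664 horsepower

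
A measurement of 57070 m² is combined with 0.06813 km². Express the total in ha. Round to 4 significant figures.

12.52 ha

57070 m² = 5.70700 ha and 0.06813 km² = 6.81300 ha.
5.70700 + 6.81300 ≈ 12.52 ha.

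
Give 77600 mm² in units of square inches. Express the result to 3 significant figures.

1 square millimeter = 0.00155000 in².
Then 77600 × 0.00155000 ≈ 120 in².

120 in²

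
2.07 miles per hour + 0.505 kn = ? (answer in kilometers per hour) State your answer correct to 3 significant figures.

4.27 km/h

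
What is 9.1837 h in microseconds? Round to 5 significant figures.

3.3061e+10 μs

1 h = 3.60000e+9 μs.
Then 9.1837 × 3.60000e+9 ≈ 3.3061e+10 μs.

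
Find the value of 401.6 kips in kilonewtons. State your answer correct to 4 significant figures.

1 kip = 4.44822 kN.
401.6 × 4.44822 ≈ 1786 kN.

1786 kilonewtons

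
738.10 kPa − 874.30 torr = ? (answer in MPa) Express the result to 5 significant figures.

0.62154 MPa

738.10 kPa = 0.738100 MPa and 874.30 torr = 0.116564 MPa.
0.738100 − 0.116564 ≈ 0.62154 MPa.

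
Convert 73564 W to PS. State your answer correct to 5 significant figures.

100.02 PS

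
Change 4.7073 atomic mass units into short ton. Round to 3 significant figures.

8.62e-30 short tons

1 atomic mass unit = 1.83043e-30 short tons.
4.7073 × 1.83043e-30 ≈ 8.62e-30 short ton.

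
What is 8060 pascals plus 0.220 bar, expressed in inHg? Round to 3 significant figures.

8.88 inches of mercury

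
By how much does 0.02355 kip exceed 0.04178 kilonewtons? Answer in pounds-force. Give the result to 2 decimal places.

14.16 lbf

0.02355 kip = 23.5500 lbf and 0.04178 kN = 9.39252 lbf.
23.5500 − 9.39252 ≈ 14.16 lbf.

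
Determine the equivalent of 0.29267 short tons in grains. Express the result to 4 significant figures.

1 short ton = 1.40000e+7 grains.
Then 0.29267 × 1.40000e+7 ≈ 4.097e+6 gr.

4.097e+6 grains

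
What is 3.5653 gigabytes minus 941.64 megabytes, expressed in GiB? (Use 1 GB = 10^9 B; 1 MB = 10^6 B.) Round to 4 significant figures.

3.5653 GB = 3.32044 GiB and 941.64 MB = 0.876971 GiB.
3.32044 − 0.876971 ≈ 2.443 GiB.

2.443 GiB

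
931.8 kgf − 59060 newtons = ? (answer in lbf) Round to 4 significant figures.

-11220 pounds-force

931.8 kgf = 2054.27 lbf and 59060 N = 13277.2 lbf.
2054.27 − 13277.2 ≈ -11220 lbf.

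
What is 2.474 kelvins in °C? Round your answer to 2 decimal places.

-270.68 degrees Celsius

K = °C + 273.15.
Applying the formula gives -270.68 °C.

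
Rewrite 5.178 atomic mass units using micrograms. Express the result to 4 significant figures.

1 u = 1.66054e-18 μg.
Thus 5.178 × 1.66054e-18 ≈ 8.598e-18 μg.

8.598e-18 μg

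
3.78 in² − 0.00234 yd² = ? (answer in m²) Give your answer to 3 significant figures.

3.78 in² = 0.00243870 m² and 0.00234 yd² = 0.00195654 m².
0.00243870 − 0.00195654 ≈ 0.000482 m².

0.000482 square meters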